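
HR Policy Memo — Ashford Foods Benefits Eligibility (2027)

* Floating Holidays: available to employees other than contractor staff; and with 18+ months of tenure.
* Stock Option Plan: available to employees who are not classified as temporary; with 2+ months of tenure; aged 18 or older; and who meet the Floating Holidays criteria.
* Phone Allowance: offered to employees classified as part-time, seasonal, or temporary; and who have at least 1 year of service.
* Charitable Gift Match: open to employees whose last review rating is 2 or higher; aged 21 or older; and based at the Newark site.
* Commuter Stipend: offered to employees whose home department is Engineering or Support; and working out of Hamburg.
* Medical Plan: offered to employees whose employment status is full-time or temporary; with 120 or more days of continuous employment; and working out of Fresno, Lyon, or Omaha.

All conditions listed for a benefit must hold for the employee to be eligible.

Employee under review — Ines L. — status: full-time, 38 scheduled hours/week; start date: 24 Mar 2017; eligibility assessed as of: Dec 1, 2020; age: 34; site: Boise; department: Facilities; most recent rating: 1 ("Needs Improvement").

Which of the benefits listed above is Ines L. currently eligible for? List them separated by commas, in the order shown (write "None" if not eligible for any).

Service from 24 Mar 2017 to Dec 1, 2020: 1348 days.
Floating Holidays — status full-time ✓ (not excluded); service 1348 days ≥ 18 months (≈540 days) ✓ → eligible.
Stock Option Plan — status full-time ✓ (not excluded); service 1348 days ≥ 2 months (≈60 days) ✓; age 34 ≥ 18 ✓; eligible for Floating Holidays ✓ → eligible.
Phone Allowance — status full-time ✗ (requires part-time, seasonal, or temporary) → not eligible.
Charitable Gift Match — rating 1 < 2 ✗ → not eligible.
Commuter Stipend — dept Facilities ✗ → not eligible.
Medical Plan — status full-time ✓; service 1348 days ≥ 120 days ✓; site Boise ✗ (not Fresno, Lyon, or Omaha) → not eligible.

Floating Holidays, Stock Option Plan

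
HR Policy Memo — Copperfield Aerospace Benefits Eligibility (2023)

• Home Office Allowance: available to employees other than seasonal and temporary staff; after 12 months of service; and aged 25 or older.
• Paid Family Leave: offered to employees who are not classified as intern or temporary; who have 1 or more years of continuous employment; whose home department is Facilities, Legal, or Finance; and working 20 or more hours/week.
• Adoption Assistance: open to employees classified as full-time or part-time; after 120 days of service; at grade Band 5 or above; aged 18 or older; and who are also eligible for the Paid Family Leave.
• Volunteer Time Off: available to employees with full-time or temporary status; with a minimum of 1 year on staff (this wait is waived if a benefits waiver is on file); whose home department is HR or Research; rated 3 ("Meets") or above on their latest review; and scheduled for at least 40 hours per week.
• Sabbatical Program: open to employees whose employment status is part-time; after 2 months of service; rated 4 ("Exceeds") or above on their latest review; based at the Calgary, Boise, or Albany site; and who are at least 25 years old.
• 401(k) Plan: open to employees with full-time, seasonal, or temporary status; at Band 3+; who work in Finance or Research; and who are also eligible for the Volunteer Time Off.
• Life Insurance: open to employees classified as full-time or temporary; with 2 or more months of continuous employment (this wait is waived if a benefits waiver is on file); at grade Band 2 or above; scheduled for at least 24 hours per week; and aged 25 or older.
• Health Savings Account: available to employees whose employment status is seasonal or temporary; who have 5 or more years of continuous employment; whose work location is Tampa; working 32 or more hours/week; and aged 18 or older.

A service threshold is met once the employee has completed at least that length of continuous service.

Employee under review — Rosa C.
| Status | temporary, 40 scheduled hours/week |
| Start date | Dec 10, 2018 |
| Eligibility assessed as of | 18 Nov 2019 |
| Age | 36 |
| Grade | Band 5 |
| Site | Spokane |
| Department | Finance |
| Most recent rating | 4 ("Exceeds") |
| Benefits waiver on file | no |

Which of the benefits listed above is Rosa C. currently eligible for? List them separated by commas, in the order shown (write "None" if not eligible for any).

Life Insurance

Service from Dec 10, 2018 to 18 Nov 2019: 343 days.
Home Office Allowance — status temporary ✗ (excluded) → not eligible.
Paid Family Leave — status temporary ✗ (excluded) → not eligible.
Adoption Assistance — status temporary ✗ (requires full-time or part-time) → not eligible.
Volunteer Time Off — status temporary ✓; no waiver, service 343 days < 1 year (≈365 days) ✗ → not eligible.
Sabbatical Program — status temporary ✗ (requires part-time) → not eligible.
401(k) Plan — status temporary ✓; grade Band 5 ≥ Band 3 ✓; dept Finance ✓; not eligible for Volunteer Time Off ✗ → not eligible.
Life Insurance — status temporary ✓; no waiver, service 343 days ≥ 2 months (≈60 days) ✓; grade Band 5 ≥ Band 2 ✓; 40 hrs/wk ≥ 24 ✓; age 36 ≥ 25 ✓ → eligible.
Health Savings Account — status temporary ✓; service 343 days < 5 years (≈1825 days) ✗ → not eligible.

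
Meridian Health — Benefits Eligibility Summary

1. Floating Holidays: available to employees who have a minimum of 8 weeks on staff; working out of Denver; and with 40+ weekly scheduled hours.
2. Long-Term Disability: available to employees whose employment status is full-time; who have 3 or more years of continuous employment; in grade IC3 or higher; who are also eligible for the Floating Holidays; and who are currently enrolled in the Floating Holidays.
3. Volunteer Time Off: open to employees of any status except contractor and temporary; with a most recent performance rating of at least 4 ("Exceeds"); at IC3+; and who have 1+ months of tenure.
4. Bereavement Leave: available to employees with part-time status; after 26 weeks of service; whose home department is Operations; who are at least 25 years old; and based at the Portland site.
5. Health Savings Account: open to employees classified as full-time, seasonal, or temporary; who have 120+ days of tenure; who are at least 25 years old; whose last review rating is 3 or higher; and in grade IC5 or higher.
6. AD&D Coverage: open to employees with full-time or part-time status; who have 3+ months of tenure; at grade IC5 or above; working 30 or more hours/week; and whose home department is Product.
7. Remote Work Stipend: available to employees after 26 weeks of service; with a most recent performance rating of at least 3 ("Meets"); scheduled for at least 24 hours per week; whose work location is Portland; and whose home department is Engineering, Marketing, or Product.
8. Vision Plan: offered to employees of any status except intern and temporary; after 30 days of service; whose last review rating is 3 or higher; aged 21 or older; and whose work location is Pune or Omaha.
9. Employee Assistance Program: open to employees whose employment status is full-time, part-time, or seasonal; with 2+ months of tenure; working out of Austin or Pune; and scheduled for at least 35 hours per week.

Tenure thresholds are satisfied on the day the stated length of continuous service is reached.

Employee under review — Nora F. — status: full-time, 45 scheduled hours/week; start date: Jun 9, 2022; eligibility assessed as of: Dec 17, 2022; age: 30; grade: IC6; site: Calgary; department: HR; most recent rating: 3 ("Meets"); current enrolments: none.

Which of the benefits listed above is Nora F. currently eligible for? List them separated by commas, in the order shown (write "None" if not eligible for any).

Service from Jun 9, 2022 to Dec 17, 2022: 191 days.
Floating Holidays — service 191 days ≥ 8 weeks (≈56 days) ✓; site Calgary ✗ (not Denver) → not eligible.
Long-Term Disability — status full-time ✓; service 191 days < 3 years (≈1095 days) ✗ → not eligible.
Volunteer Time Off — status full-time ✓ (not excluded); rating 3 < 4 ✗ → not eligible.
Bereavement Leave — status full-time ✗ (requires part-time) → not eligible.
Health Savings Account — status full-time ✓; service 191 days ≥ 120 days ✓; age 30 ≥ 25 ✓; rating 3 ≥ 3 ✓; grade IC6 ≥ IC5 ✓ → eligible.
AD&D Coverage — status full-time ✓; service 191 days ≥ 3 months (≈90 days) ✓; grade IC6 ≥ IC5 ✓; 45 hrs/wk ≥ 30 ✓; dept HR ✗ → not eligible.
Remote Work Stipend — service 191 days ≥ 26 weeks (≈182 days) ✓; rating 3 ≥ 3 ✓; 45 hrs/wk ≥ 24 ✓; site Calgary ✗ (not Portland) → not eligible.
Vision Plan — status full-time ✓ (not excluded); service 191 days ≥ 30 days ✓; rating 3 ≥ 3 ✓; age 30 ≥ 21 ✓; site Calgary ✗ (not Pune or Omaha) → not eligible.
Employee Assistance Program — status full-time ✓; service 191 days ≥ 2 months (≈60 days) ✓; site Calgary ✗ (not Austin or Pune) → not eligible.

Health Savings Account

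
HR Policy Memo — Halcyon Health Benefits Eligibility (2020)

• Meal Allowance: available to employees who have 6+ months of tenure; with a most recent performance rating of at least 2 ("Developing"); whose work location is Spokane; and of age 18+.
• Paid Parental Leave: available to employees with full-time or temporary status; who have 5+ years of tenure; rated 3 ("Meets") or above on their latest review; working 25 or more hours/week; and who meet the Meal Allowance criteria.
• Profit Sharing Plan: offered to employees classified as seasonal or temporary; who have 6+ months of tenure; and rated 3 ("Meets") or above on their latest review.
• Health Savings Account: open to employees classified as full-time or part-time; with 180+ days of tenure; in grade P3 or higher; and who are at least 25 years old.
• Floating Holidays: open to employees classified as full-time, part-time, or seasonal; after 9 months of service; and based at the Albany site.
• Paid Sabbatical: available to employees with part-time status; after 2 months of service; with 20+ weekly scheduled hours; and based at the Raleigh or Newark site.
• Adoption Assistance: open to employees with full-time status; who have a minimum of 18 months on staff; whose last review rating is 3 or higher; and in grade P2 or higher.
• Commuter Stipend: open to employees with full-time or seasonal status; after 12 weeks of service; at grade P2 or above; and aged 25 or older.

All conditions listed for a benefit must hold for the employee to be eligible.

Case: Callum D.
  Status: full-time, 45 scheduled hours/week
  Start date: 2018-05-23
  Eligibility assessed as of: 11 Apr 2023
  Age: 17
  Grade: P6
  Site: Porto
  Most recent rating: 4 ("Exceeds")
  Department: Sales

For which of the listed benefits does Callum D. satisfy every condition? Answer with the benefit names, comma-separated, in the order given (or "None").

Adoption Assistance

Service from 2018-05-23 to 11 Apr 2023: 1784 days.
Meal Allowance — service 1784 days ≥ 6 months (≈180 days) ✓; rating 4 ≥ 2 ✓; site Porto ✗ (not Spokane) → not eligible.
Paid Parental Leave — status full-time ✓; service 1784 days < 5 years (≈1825 days) ✗ → not eligible.
Profit Sharing Plan — status full-time ✗ (requires seasonal or temporary) → not eligible.
Health Savings Account — status full-time ✓; service 1784 days ≥ 180 days ✓; grade P6 ≥ P3 ✓; age 17 < 25 ✗ → not eligible.
Floating Holidays — status full-time ✓; service 1784 days ≥ 9 months (≈270 days) ✓; site Porto ✗ (not Albany) → not eligible.
Paid Sabbatical — status full-time ✗ (requires part-time) → not eligible.
Adoption Assistance — status full-time ✓; service 1784 days ≥ 18 months (≈540 days) ✓; rating 4 ≥ 3 ✓; grade P6 ≥ P2 ✓ → eligible.
Commuter Stipend — status full-time ✓; service 1784 days ≥ 12 weeks (≈84 days) ✓; grade P6 ≥ P2 ✓; age 17 < 25 ✗ → not eligible.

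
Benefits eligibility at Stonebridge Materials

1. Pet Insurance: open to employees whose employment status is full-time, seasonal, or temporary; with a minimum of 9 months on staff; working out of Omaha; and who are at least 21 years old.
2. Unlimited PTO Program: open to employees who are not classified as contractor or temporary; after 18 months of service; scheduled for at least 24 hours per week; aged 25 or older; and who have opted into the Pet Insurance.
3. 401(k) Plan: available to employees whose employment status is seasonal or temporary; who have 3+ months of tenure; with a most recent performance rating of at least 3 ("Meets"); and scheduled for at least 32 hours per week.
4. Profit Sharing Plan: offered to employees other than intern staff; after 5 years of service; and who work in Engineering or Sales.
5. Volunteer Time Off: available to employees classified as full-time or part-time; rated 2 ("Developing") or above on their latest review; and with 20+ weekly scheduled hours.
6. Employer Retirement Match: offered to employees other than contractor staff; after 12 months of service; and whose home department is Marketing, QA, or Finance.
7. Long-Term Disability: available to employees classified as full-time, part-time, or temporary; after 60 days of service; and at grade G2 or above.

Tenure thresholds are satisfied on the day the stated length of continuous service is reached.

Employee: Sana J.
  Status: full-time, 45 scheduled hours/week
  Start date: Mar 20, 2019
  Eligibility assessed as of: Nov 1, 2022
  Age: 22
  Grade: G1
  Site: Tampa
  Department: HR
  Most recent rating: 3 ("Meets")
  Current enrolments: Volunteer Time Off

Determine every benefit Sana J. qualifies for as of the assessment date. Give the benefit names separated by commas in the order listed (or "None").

Service from Mar 20, 2019 to Nov 1, 2022: 1322 days.
Pet Insurance — status full-time ✓; service 1322 days ≥ 9 months (≈270 days) ✓; site Tampa ✗ (not Omaha) → not eligible.
Unlimited PTO Program — status full-time ✓ (not excluded); service 1322 days ≥ 18 months (≈540 days) ✓; 45 hrs/wk ≥ 24 ✓; age 22 < 25 ✗ → not eligible.
401(k) Plan — status full-time ✗ (requires seasonal or temporary) → not eligible.
Profit Sharing Plan — status full-time ✓ (not excluded); service 1322 days < 5 years (≈1825 days) ✗ → not eligible.
Volunteer Time Off — status full-time ✓; rating 3 ≥ 2 ✓; 45 hrs/wk ≥ 20 ✓ → eligible.
Employer Retirement Match — status full-time ✓ (not excluded); service 1322 days ≥ 12 months (≈360 days) ✓; dept HR ✗ → not eligible.
Long-Term Disability — status full-time ✓; service 1322 days ≥ 60 days ✓; grade G1 < G2 ✗ → not eligible.

Volunteer Time Off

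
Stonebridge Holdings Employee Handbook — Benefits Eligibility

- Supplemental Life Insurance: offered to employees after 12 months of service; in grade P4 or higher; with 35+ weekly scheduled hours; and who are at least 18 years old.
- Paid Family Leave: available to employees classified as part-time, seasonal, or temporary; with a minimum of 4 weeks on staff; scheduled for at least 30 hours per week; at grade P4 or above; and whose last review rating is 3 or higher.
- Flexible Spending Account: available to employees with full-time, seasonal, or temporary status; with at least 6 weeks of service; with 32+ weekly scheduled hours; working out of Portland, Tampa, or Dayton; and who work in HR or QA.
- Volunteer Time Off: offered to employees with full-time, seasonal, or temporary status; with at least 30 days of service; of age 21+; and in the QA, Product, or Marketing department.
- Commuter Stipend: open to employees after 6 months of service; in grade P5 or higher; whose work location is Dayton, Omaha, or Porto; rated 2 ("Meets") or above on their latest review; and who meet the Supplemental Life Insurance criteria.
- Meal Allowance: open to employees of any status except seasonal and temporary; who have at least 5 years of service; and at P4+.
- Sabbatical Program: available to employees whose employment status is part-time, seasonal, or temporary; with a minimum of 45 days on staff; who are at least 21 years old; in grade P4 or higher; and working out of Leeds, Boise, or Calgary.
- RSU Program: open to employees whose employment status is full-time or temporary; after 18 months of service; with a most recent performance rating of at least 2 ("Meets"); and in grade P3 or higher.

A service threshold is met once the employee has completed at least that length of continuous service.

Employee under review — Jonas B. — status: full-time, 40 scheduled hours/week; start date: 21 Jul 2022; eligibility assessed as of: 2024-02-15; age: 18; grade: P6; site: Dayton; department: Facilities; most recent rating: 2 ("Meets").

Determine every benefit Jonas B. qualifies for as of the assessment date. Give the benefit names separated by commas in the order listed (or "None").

Supplemental Life Insurance, Commuter Stipend, RSU Program

Service from 21 Jul 2022 to 2024-02-15: 574 days.
Supplemental Life Insurance — service 574 days ≥ 12 months (≈360 days) ✓; grade P6 ≥ P4 ✓; 40 hrs/wk ≥ 35 ✓; age 18 ≥ 18 ✓ → eligible.
Paid Family Leave — status full-time ✗ (requires part-time, seasonal, or temporary) → not eligible.
Flexible Spending Account — status full-time ✓; service 574 days ≥ 6 weeks (≈42 days) ✓; 40 hrs/wk ≥ 32 ✓; site Dayton ✓; dept Facilities ✗ → not eligible.
Volunteer Time Off — status full-time ✓; service 574 days ≥ 30 days ✓; age 18 < 21 ✗ → not eligible.
Commuter Stipend — service 574 days ≥ 6 months (≈180 days) ✓; grade P6 ≥ P5 ✓; site Dayton ✓; rating 2 ≥ 2 ✓; eligible for Supplemental Life Insurance ✓ → eligible.
Meal Allowance — status full-time ✓ (not excluded); service 574 days < 5 years (≈1825 days) ✗ → not eligible.
Sabbatical Program — status full-time ✗ (requires part-time, seasonal, or temporary) → not eligible.
RSU Program — status full-time ✓; service 574 days ≥ 18 months (≈540 days) ✓; rating 2 ≥ 2 ✓; grade P6 ≥ P3 ✓ → eligible.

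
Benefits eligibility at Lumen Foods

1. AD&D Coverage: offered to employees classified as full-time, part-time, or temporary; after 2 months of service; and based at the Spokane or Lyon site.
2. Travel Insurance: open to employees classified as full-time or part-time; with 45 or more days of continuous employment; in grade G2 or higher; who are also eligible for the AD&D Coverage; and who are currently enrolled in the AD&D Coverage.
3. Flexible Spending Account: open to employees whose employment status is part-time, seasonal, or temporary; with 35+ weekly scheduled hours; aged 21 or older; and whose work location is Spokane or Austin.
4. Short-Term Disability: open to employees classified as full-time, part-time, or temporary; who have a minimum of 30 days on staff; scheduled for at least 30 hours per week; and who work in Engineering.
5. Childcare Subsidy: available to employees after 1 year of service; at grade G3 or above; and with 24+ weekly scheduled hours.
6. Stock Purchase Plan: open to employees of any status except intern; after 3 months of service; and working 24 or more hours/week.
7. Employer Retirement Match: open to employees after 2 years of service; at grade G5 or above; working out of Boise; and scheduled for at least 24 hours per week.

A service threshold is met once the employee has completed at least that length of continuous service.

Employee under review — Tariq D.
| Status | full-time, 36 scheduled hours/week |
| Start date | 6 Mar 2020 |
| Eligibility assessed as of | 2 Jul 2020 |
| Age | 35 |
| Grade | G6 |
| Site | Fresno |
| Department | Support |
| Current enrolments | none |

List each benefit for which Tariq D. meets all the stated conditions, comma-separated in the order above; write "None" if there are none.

Service from 6 Mar 2020 to 2 Jul 2020: 118 days.
AD&D Coverage — status full-time ✓; service 118 days ≥ 2 months (≈60 days) ✓; site Fresno ✗ (not Spokane or Lyon) → not eligible.
Travel Insurance — status full-time ✓; service 118 days ≥ 45 days ✓; grade G6 ≥ G2 ✓; not eligible for AD&D Coverage ✗ → not eligible.
Flexible Spending Account — status full-time ✗ (requires part-time, seasonal, or temporary) → not eligible.
Short-Term Disability — status full-time ✓; service 118 days ≥ 30 days ✓; 36 hrs/wk ≥ 30 ✓; dept Support ✗ → not eligible.
Childcare Subsidy — service 118 days < 1 year (≈365 days) ✗ → not eligible.
Stock Purchase Plan — status full-time ✓ (not excluded); service 118 days ≥ 3 months (≈90 days) ✓; 36 hrs/wk ≥ 24 ✓ → eligible.
Employer Retirement Match — service 118 days < 2 years (≈730 days) ✗ → not eligible.

Stock Purchase Plan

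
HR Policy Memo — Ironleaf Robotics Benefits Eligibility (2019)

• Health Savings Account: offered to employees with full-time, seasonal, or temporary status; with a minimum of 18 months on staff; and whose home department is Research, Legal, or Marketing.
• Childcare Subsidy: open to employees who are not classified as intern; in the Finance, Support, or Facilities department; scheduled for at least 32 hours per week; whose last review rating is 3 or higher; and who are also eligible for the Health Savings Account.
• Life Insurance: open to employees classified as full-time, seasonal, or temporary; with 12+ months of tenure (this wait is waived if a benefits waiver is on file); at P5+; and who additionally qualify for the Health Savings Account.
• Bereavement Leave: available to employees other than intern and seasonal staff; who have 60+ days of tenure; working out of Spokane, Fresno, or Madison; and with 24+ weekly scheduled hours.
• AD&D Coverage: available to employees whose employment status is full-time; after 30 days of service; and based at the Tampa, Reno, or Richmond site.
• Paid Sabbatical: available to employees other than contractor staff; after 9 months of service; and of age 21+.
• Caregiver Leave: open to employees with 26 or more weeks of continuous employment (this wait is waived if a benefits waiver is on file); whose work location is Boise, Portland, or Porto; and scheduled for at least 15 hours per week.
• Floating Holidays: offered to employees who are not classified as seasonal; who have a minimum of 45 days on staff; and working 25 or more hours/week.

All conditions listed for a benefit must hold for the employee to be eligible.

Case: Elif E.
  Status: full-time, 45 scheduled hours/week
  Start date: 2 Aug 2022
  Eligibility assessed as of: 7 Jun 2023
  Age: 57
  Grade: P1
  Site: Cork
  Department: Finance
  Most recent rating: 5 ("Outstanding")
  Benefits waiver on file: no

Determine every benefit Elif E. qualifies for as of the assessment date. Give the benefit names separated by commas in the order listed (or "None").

Paid Sabbatical, Floating Holidays

Service from 2 Aug 2022 to 7 Jun 2023: 309 days.
Health Savings Account — status full-time ✓; service 309 days < 18 months (≈540 days) ✗ → not eligible.
Childcare Subsidy — status full-time ✓ (not excluded); dept Finance ✓; 45 hrs/wk ≥ 32 ✓; rating 5 ≥ 3 ✓; not eligible for Health Savings Account ✗ → not eligible.
Life Insurance — status full-time ✓; no waiver, service 309 days < 12 months (≈360 days) ✗ → not eligible.
Bereavement Leave — status full-time ✓ (not excluded); service 309 days ≥ 60 days ✓; site Cork ✗ (not Spokane, Fresno, or Madison) → not eligible.
AD&D Coverage — status full-time ✓; service 309 days ≥ 30 days ✓; site Cork ✗ (not Tampa, Reno, or Richmond) → not eligible.
Paid Sabbatical — status full-time ✓ (not excluded); service 309 days ≥ 9 months (≈270 days) ✓; age 57 ≥ 21 ✓ → eligible.
Caregiver Leave — no waiver, service 309 days ≥ 26 weeks (≈182 days) ✓; site Cork ✗ (not Boise, Portland, or Porto) → not eligible.
Floating Holidays — status full-time ✓ (not excluded); service 309 days ≥ 45 days ✓; 45 hrs/wk ≥ 25 ✓ → eligible.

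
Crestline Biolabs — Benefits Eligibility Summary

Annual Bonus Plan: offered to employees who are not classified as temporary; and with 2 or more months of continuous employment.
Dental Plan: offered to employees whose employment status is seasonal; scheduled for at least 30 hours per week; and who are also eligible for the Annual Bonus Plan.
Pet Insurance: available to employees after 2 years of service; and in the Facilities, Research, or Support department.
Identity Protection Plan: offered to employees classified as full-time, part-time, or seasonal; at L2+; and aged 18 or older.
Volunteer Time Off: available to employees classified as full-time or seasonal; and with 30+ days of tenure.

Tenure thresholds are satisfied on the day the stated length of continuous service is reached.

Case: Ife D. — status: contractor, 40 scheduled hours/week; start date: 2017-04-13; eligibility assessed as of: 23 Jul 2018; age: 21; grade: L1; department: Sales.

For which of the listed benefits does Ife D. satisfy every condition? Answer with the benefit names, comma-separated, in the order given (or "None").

Annual Bonus Plan

Service from 2017-04-13 to 23 Jul 2018: 466 days.
Annual Bonus Plan — status contractor ✓ (not excluded); service 466 days ≥ 2 months (≈60 days) ✓ → eligible.
Dental Plan — status contractor ✗ (requires seasonal) → not eligible.
Pet Insurance — service 466 days < 2 years (≈730 days) ✗ → not eligible.
Identity Protection Plan — status contractor ✗ (requires full-time, part-time, or seasonal) → not eligible.
Volunteer Time Off — status contractor ✗ (requires full-time or seasonal) → not eligible.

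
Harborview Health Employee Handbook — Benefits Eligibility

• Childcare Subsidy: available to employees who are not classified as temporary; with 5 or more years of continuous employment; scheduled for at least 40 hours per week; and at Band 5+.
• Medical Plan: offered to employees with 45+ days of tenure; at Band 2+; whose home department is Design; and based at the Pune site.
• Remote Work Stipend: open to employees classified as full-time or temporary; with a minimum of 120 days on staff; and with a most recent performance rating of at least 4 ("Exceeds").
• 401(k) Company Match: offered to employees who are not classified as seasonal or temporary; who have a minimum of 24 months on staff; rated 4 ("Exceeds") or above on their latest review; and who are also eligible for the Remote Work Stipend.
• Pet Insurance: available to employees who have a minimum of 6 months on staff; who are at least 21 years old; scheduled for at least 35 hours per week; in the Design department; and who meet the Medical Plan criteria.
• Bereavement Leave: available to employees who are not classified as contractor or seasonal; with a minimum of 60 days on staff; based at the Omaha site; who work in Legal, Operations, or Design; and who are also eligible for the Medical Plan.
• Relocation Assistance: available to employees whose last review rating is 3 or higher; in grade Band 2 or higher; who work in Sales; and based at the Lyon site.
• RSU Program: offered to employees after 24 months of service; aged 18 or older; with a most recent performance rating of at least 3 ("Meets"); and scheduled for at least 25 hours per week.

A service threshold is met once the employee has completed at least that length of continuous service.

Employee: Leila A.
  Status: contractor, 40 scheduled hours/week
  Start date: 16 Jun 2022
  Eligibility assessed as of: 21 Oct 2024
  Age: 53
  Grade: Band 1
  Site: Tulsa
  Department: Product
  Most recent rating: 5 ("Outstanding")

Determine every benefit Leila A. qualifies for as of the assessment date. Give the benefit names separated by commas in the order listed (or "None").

RSU Program

Service from 16 Jun 2022 to 21 Oct 2024: 858 days.
Childcare Subsidy — status contractor ✓ (not excluded); service 858 days < 5 years (≈1825 days) ✗ → not eligible.
Medical Plan — service 858 days ≥ 45 days ✓; grade Band 1 < Band 2 ✗ → not eligible.
Remote Work Stipend — status contractor ✗ (requires full-time or temporary) → not eligible.
401(k) Company Match — status contractor ✓ (not excluded); service 858 days ≥ 24 months (≈720 days) ✓; rating 5 ≥ 4 ✓; not eligible for Remote Work Stipend ✗ → not eligible.
Pet Insurance — service 858 days ≥ 6 months (≈180 days) ✓; age 53 ≥ 21 ✓; 40 hrs/wk ≥ 35 ✓; dept Product ✗ → not eligible.
Bereavement Leave — status contractor ✗ (excluded) → not eligible.
Relocation Assistance — rating 5 ≥ 3 ✓; grade Band 1 < Band 2 ✗ → not eligible.
RSU Program — service 858 days ≥ 24 months (≈720 days) ✓; age 53 ≥ 18 ✓; rating 5 ≥ 3 ✓; 40 hrs/wk ≥ 25 ✓ → eligible.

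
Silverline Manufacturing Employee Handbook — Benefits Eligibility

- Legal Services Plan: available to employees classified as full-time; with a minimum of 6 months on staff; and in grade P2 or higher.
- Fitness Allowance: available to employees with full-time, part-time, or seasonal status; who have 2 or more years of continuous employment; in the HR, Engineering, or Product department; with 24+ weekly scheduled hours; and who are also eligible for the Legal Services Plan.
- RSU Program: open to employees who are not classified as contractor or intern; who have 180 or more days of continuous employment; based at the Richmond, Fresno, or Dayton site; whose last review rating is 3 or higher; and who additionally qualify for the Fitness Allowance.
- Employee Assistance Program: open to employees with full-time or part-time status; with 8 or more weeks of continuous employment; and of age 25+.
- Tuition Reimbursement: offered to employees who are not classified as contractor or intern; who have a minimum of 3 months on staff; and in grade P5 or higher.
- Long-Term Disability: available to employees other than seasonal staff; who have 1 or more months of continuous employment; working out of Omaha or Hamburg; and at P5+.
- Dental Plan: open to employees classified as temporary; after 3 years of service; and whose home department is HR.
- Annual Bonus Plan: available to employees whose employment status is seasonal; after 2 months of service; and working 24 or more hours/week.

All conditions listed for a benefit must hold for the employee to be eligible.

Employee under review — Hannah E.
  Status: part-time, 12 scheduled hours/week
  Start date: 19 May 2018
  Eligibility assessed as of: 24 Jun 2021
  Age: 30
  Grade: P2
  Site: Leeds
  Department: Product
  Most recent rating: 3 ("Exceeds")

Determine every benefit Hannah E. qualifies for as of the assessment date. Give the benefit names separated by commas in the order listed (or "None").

Service from 19 May 2018 to 24 Jun 2021: 1132 days.
Legal Services Plan — status part-time ✗ (requires full-time) → not eligible.
Fitness Allowance — status part-time ✓; service 1132 days ≥ 2 years (≈730 days) ✓; dept Product ✓; 12 hrs/wk < 24 ✗ → not eligible.
RSU Program — status part-time ✓ (not excluded); service 1132 days ≥ 180 days ✓; site Leeds ✗ (not Richmond, Fresno, or Dayton) → not eligible.
Employee Assistance Program — status part-time ✓; service 1132 days ≥ 8 weeks (≈56 days) ✓; age 30 ≥ 25 ✓ → eligible.
Tuition Reimbursement — status part-time ✓ (not excluded); service 1132 days ≥ 3 months (≈90 days) ✓; grade P2 < P5 ✗ → not eligible.
Long-Term Disability — status part-time ✓ (not excluded); service 1132 days ≥ 1 month (≈30 days) ✓; site Leeds ✗ (not Omaha or Hamburg) → not eligible.
Dental Plan — status part-time ✗ (requires temporary) → not eligible.
Annual Bonus Plan — status part-time ✗ (requires seasonal) → not eligible.

Employee Assistance Program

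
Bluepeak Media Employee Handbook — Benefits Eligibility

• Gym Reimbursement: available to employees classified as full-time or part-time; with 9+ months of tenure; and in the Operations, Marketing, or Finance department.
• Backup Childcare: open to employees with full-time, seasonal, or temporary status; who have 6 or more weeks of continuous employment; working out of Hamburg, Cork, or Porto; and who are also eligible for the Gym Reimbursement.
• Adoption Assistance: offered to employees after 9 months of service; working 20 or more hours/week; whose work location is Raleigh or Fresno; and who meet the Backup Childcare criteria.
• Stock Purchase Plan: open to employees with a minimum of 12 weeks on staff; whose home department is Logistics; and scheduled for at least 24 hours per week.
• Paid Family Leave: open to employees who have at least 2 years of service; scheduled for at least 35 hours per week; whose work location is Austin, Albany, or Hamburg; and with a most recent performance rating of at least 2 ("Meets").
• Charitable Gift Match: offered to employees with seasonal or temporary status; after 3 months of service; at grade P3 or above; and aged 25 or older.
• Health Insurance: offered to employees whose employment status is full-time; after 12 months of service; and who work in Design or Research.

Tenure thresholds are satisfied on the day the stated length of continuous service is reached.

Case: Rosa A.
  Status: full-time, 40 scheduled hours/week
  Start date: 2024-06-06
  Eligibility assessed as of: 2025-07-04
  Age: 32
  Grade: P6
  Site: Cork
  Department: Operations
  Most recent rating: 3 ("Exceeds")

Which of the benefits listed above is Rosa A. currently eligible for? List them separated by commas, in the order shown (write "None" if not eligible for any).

Gym Reimbursement, Backup Childcare

Service from 2024-06-06 to 2025-07-04: 393 days.
Gym Reimbursement — status full-time ✓; service 393 days ≥ 9 months (≈270 days) ✓; dept Operations ✓ → eligible.
Backup Childcare — status full-time ✓; service 393 days ≥ 6 weeks (≈42 days) ✓; site Cork ✓; eligible for Gym Reimbursement ✓ → eligible.
Adoption Assistance — service 393 days ≥ 9 months (≈270 days) ✓; 40 hrs/wk ≥ 20 ✓; site Cork ✗ (not Raleigh or Fresno) → not eligible.
Stock Purchase Plan — service 393 days ≥ 12 weeks (≈84 days) ✓; dept Operations ✗ → not eligible.
Paid Family Leave — service 393 days < 2 years (≈730 days) ✗ → not eligible.
Charitable Gift Match — status full-time ✗ (requires seasonal or temporary) → not eligible.
Health Insurance — status full-time ✓; service 393 days ≥ 12 months (≈360 days) ✓; dept Operations ✗ → not eligible.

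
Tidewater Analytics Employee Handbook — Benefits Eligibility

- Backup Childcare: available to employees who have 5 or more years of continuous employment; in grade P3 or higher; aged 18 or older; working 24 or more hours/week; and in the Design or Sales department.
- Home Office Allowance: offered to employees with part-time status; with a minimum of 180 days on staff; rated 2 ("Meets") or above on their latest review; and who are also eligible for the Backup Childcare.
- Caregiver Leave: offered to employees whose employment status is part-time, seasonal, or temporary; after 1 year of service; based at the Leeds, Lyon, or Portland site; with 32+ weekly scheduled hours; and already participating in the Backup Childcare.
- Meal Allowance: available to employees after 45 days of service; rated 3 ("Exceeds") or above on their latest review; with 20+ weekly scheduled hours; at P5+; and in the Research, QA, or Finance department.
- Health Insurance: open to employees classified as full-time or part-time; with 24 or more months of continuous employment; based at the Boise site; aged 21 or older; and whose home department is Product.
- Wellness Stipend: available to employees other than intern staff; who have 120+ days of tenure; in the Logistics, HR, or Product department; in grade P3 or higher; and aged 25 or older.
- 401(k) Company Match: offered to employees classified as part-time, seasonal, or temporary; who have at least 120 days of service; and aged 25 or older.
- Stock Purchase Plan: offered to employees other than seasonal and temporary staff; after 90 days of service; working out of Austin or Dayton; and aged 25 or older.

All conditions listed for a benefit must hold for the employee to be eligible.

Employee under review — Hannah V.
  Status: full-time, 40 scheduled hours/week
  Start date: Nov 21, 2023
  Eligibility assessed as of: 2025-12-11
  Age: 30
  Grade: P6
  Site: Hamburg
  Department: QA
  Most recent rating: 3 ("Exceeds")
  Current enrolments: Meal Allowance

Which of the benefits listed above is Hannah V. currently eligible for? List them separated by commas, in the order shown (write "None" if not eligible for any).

Meal Allowance

Service from Nov 21, 2023 to 2025-12-11: 751 days.
Backup Childcare — service 751 days < 5 years (≈1825 days) ✗ → not eligible.
Home Office Allowance — status full-time ✗ (requires part-time) → not eligible.
Caregiver Leave — status full-time ✗ (requires part-time, seasonal, or temporary) → not eligible.
Meal Allowance — service 751 days ≥ 45 days ✓; rating 3 ≥ 3 ✓; 40 hrs/wk ≥ 20 ✓; grade P6 ≥ P5 ✓; dept QA ✓ → eligible.
Health Insurance — status full-time ✓; service 751 days ≥ 24 months (≈720 days) ✓; site Hamburg ✗ (not Boise) → not eligible.
Wellness Stipend — status full-time ✓ (not excluded); service 751 days ≥ 120 days ✓; dept QA ✗ → not eligible.
401(k) Company Match — status full-time ✗ (requires part-time, seasonal, or temporary) → not eligible.
Stock Purchase Plan — status full-time ✓ (not excluded); service 751 days ≥ 90 days ✓; site Hamburg ✗ (not Austin or Dayton) → not eligible.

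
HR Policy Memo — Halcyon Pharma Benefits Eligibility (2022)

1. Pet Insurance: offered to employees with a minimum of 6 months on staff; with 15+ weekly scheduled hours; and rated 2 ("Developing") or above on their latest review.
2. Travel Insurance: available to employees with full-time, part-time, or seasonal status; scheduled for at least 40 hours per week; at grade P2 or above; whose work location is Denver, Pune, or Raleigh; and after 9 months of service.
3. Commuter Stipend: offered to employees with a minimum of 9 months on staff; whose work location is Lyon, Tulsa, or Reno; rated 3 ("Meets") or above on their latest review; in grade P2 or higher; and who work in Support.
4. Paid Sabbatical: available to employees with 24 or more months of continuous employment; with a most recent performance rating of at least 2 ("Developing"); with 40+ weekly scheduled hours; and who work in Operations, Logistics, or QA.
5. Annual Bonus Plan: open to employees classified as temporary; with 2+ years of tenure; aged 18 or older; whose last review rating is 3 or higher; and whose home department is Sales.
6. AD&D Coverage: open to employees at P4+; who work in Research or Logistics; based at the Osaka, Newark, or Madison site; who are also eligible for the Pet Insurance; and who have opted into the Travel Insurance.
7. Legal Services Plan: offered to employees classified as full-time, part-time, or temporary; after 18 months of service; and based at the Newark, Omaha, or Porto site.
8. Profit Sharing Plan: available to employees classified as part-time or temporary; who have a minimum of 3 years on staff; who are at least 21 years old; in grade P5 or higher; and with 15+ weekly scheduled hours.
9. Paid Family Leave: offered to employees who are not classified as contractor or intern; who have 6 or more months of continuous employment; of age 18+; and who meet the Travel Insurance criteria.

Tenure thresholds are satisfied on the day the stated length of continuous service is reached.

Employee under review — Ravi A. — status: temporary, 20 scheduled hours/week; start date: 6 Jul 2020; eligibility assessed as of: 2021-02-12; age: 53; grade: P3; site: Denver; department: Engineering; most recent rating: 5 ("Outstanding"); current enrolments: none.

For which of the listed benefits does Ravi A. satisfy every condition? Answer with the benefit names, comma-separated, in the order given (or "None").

Pet Insurance

Service from 6 Jul 2020 to 2021-02-12: 221 days.
Pet Insurance — service 221 days ≥ 6 months (≈180 days) ✓; 20 hrs/wk ≥ 15 ✓; rating 5 ≥ 2 ✓ → eligible.
Travel Insurance — status temporary ✗ (requires full-time, part-time, or seasonal) → not eligible.
Commuter Stipend — service 221 days < 9 months (≈270 days) ✗ → not eligible.
Paid Sabbatical — service 221 days < 24 months (≈720 days) ✗ → not eligible.
Annual Bonus Plan — status temporary ✓; service 221 days < 2 years (≈730 days) ✗ → not eligible.
AD&D Coverage — grade P3 < P4 ✗ → not eligible.
Legal Services Plan — status temporary ✓; service 221 days < 18 months (≈540 days) ✗ → not eligible.
Profit Sharing Plan — status temporary ✓; service 221 days < 3 years (≈1095 days) ✗ → not eligible.
Paid Family Leave — status temporary ✓ (not excluded); service 221 days ≥ 6 months (≈180 days) ✓; age 53 ≥ 18 ✓; not eligible for Travel Insurance ✗ → not eligible.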